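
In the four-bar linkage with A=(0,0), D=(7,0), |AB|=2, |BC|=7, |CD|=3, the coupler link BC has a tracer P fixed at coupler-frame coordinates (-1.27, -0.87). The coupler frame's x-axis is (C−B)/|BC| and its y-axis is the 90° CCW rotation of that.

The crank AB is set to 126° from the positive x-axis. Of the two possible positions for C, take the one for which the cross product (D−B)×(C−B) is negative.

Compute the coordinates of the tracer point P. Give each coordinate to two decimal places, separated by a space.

-2.71 1.54

A=(0,0), D=(7.00,0)
B = A + 2.00·(cos126°, sin126°) = (-1.1756, 1.6180)
|BD| = 8.3341
circle(B,7.00) ∩ circle(D,3.00): a=6.5668, h=2.4242
  candidates: C₊=(5.7370,2.7212) cross=20.203; C₋=(4.7957,-2.0349) cross=-20.203
  mode - wants cross < 0 → take C=(4.7957,-2.0349) (cross=-20.203)
ex = (C−B)/|BC| = (0.8530,-0.5219); ey = (0.5219,0.8530)
P = B + -1.27·ex + -0.87·ey = (-2.7129,1.5386)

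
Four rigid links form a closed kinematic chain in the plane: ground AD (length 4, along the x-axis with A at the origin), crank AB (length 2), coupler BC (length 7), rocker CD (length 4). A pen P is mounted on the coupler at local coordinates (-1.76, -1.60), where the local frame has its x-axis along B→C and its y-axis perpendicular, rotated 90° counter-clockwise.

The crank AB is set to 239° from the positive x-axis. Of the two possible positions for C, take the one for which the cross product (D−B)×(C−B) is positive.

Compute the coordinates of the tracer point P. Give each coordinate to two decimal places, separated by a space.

A=(0,0), D=(4.00,0)
B = A + 2.00·(cos239°, sin239°) = (-1.0301, -1.7143)
|BD| = 5.3142
circle(B,7.00) ∩ circle(D,4.00): a=5.7620, h=3.9749
  candidates: C₊=(3.1416,3.9068) cross=21.123; C₋=(5.7061,-3.6179) cross=-21.123
  mode + wants cross > 0 → take C=(3.1416,3.9068) (cross=21.123)
ex = (C−B)/|BC| = (0.5960,0.8030); ey = (-0.8030,0.5960)
P = B + -1.76·ex + -1.60·ey = (-0.7941,-4.0812)

-0.79 -4.08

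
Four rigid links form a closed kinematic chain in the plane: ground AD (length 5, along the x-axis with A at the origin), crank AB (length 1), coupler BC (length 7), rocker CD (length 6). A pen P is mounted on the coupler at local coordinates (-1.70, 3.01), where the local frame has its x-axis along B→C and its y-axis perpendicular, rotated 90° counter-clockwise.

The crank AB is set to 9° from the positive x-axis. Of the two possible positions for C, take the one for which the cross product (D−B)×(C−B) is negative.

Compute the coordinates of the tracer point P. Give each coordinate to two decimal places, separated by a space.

A=(0,0), D=(5.00,0)
B = A + 1.00·(cos9°, sin9°) = (0.9877, 0.1564)
|BD| = 4.0154
circle(B,7.00) ∩ circle(D,6.00): a=3.6265, h=5.9874
  candidates: C₊=(4.8447,5.9980) cross=24.042; C₋=(4.3781,-5.9677) cross=-24.042
  mode - wants cross < 0 → take C=(4.3781,-5.9677) (cross=-24.042)
ex = (C−B)/|BC| = (0.4843,-0.8749); ey = (0.8749,0.4843)
P = B + -1.70·ex + 3.01·ey = (2.7977,3.1016)

2.80 3.10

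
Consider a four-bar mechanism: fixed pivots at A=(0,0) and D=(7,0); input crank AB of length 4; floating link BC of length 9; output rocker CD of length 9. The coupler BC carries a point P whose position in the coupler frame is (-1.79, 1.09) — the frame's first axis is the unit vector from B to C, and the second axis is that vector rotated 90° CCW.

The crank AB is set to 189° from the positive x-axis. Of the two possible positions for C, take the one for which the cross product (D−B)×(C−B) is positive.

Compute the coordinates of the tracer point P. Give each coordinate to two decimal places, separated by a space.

-5.86 -1.49

A=(0,0), D=(7.00,0)
B = A + 4.00·(cos189°, sin189°) = (-3.9508, -0.6257)
|BD| = 10.9686
circle(B,9.00) ∩ circle(D,9.00): a=5.4843, h=7.1360
  candidates: C₊=(1.1175,6.8115) cross=78.272; C₋=(1.9317,-7.4372) cross=-78.272
  mode + wants cross > 0 → take C=(1.1175,6.8115) (cross=78.272)
ex = (C−B)/|BC| = (0.5631,0.8264); ey = (-0.8264,0.5631)
P = B + -1.79·ex + 1.09·ey = (-5.8595,-1.4911)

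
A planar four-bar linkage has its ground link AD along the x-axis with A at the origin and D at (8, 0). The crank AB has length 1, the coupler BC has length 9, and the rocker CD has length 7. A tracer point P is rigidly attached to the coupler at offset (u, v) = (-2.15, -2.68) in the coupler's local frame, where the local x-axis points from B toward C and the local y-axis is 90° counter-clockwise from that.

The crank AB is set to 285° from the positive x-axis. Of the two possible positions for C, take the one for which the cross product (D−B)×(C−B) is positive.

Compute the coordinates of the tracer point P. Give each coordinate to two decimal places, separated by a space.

1.26 -4.25

A=(0,0), D=(8.00,0)
B = A + 1.00·(cos285°, sin285°) = (0.2588, -0.9659)
|BD| = 7.8012
circle(B,9.00) ∩ circle(D,7.00): a=5.9516, h=6.7512
  candidates: C₊=(5.3287,6.4702) cross=52.668; C₋=(7.0005,-6.9283) cross=-52.668
  mode + wants cross > 0 → take C=(5.3287,6.4702) (cross=52.668)
ex = (C−B)/|BC| = (0.5633,0.8262); ey = (-0.8262,0.5633)
P = B + -2.15·ex + -2.68·ey = (1.2620,-4.2520)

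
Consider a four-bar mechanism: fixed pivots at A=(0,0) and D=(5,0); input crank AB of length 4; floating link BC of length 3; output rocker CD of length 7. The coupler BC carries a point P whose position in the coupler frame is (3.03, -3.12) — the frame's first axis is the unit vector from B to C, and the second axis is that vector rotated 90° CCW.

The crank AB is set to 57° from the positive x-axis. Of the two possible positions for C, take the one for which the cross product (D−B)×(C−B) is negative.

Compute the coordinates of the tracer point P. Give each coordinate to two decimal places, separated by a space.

-0.13 7.04

A=(0,0), D=(5.00,0)
B = A + 4.00·(cos57°, sin57°) = (2.1786, 3.3547)
|BD| = 4.3834
circle(B,3.00) ∩ circle(D,7.00): a=-2.3709, h=1.8381
  candidates: C₊=(2.0592,6.3523) cross=8.057; C₋=(-0.7543,3.9860) cross=-8.057
  mode - wants cross < 0 → take C=(-0.7543,3.9860) (cross=-8.057)
ex = (C−B)/|BC| = (-0.9776,0.2105); ey = (-0.2105,-0.9776)
P = B + 3.03·ex + -3.12·ey = (-0.1270,7.0425)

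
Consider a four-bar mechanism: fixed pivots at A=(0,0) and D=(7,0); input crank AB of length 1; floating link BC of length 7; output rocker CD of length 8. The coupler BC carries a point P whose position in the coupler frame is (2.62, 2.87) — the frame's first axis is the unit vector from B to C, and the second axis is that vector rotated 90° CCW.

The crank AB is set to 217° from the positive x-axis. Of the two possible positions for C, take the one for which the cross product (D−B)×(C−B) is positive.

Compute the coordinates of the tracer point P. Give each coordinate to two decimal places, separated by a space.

-2.57 2.86

A=(0,0), D=(7.00,0)
B = A + 1.00·(cos217°, sin217°) = (-0.7986, -0.6018)
|BD| = 7.8218
circle(B,7.00) ∩ circle(D,8.00): a=2.9521, h=6.3471
  candidates: C₊=(1.6563,5.9536) cross=49.646; C₋=(2.6330,-6.7029) cross=-49.646
  mode + wants cross > 0 → take C=(1.6563,5.9536) (cross=49.646)
ex = (C−B)/|BC| = (0.3507,0.9365); ey = (-0.9365,0.3507)
P = B + 2.62·ex + 2.87·ey = (-2.5675,2.8583)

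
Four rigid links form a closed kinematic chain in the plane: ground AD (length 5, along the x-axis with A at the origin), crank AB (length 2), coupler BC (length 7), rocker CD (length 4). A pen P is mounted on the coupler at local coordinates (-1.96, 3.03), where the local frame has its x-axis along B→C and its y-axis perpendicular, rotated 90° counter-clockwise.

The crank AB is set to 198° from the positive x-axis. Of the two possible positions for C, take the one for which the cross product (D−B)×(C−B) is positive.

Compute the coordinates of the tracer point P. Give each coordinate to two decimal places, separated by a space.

-5.32 0.53

A=(0,0), D=(5.00,0)
B = A + 2.00·(cos198°, sin198°) = (-1.9021, -0.6180)
|BD| = 6.9297
circle(B,7.00) ∩ circle(D,4.00): a=5.8459, h=3.8504
  candidates: C₊=(3.5771,3.7384) cross=26.682; C₋=(4.2639,-3.9317) cross=-26.682
  mode + wants cross > 0 → take C=(3.5771,3.7384) (cross=26.682)
ex = (C−B)/|BC| = (0.7827,0.6223); ey = (-0.6223,0.7827)
P = B + -1.96·ex + 3.03·ey = (-5.3220,0.5339)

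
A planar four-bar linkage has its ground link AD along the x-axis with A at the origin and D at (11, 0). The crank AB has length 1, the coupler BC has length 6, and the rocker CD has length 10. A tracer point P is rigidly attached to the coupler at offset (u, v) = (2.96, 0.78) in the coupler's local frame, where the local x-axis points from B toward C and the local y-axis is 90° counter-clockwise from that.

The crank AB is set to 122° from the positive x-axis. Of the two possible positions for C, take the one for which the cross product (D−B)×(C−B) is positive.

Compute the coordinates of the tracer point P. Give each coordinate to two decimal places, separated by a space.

0.50 3.73

A=(0,0), D=(11.00,0)
B = A + 1.00·(cos122°, sin122°) = (-0.5299, 0.8480)
|BD| = 11.5611
circle(B,6.00) ∩ circle(D,10.00): a=3.0126, h=5.1888
  candidates: C₊=(2.8552,5.8019) cross=59.989; C₋=(2.0940,-4.5478) cross=-59.989
  mode + wants cross > 0 → take C=(2.8552,5.8019) (cross=59.989)
ex = (C−B)/|BC| = (0.5642,0.8256); ey = (-0.8256,0.5642)
P = B + 2.96·ex + 0.78·ey = (0.4961,3.7320)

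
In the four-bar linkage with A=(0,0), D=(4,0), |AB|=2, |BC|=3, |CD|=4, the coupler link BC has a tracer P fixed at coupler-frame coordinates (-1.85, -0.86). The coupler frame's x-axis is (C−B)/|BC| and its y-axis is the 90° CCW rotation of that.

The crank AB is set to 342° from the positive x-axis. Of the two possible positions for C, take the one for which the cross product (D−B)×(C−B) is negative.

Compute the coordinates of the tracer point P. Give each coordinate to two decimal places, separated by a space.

A=(0,0), D=(4.00,0)
B = A + 2.00·(cos342°, sin342°) = (1.9021, -0.6180)
|BD| = 2.1870
circle(B,3.00) ∩ circle(D,4.00): a=-0.5068, h=2.9569
  candidates: C₊=(0.5804,2.0751) cross=6.467; C₋=(2.2515,-3.5976) cross=-6.467
  mode - wants cross < 0 → take C=(2.2515,-3.5976) (cross=-6.467)
ex = (C−B)/|BC| = (0.1165,-0.9932); ey = (0.9932,0.1165)
P = B + -1.85·ex + -0.86·ey = (0.8325,1.1192)

0.83 1.12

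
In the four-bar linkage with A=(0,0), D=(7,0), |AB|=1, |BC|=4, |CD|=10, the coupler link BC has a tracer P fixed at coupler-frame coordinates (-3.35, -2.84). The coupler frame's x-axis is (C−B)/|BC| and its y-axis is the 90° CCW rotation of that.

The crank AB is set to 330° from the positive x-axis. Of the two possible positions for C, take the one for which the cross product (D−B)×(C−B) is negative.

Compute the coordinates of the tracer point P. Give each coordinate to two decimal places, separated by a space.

2.69 3.49

A=(0,0), D=(7.00,0)
B = A + 1.00·(cos330°, sin330°) = (0.8660, -0.5000)
|BD| = 6.1543
circle(B,4.00) ∩ circle(D,10.00): a=-3.7473, h=1.3992
  candidates: C₊=(-2.9826,0.5901) cross=8.611; C₋=(-2.7552,-2.1990) cross=-8.611
  mode - wants cross < 0 → take C=(-2.7552,-2.1990) (cross=-8.611)
ex = (C−B)/|BC| = (-0.9053,-0.4247); ey = (0.4247,-0.9053)
P = B + -3.35·ex + -2.84·ey = (2.6926,3.4940)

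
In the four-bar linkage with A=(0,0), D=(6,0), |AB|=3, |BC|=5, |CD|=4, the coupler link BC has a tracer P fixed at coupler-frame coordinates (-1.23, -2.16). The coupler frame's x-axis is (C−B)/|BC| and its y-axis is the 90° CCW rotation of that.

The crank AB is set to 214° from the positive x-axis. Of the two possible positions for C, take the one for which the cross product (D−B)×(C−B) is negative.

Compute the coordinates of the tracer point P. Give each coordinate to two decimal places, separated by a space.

A=(0,0), D=(6.00,0)
B = A + 3.00·(cos214°, sin214°) = (-2.4871, -1.6776)
|BD| = 8.6513
circle(B,5.00) ∩ circle(D,4.00): a=4.8458, h=1.2321
  candidates: C₊=(2.0278,0.4708) cross=10.659; C₋=(2.5056,-1.9467) cross=-10.659
  mode - wants cross < 0 → take C=(2.5056,-1.9467) (cross=-10.659)
ex = (C−B)/|BC| = (0.9986,-0.0538); ey = (0.0538,0.9986)
P = B + -1.23·ex + -2.16·ey = (-3.8316,-3.7683)

-3.83 -3.77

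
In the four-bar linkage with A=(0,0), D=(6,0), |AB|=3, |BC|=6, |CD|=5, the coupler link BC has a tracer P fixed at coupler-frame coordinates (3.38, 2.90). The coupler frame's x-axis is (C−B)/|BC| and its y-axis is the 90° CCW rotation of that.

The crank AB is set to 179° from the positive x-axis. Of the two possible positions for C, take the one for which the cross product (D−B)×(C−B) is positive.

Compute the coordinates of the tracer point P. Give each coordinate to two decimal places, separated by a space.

-1.61 4.29

A=(0,0), D=(6.00,0)
B = A + 3.00·(cos179°, sin179°) = (-2.9995, 0.0524)
|BD| = 8.9997
circle(B,6.00) ∩ circle(D,5.00): a=5.1110, h=3.1429
  candidates: C₊=(2.1296,3.1655) cross=28.285; C₋=(2.0931,-3.1202) cross=-28.285
  mode + wants cross > 0 → take C=(2.1296,3.1655) (cross=28.285)
ex = (C−B)/|BC| = (0.8549,0.5189); ey = (-0.5189,0.8549)
P = B + 3.38·ex + 2.90·ey = (-1.6148,4.2852)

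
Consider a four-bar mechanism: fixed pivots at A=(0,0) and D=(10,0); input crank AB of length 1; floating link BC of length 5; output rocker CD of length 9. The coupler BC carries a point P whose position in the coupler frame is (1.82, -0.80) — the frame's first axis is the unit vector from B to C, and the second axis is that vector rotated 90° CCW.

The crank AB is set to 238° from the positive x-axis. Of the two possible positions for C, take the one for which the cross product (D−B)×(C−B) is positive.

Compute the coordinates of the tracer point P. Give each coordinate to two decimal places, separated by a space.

A=(0,0), D=(10.00,0)
B = A + 1.00·(cos238°, sin238°) = (-0.5299, -0.8480)
|BD| = 10.5640
circle(B,5.00) ∩ circle(D,9.00): a=2.6315, h=4.2515
  candidates: C₊=(1.7518,3.6010) cross=44.913; C₋=(2.4344,-4.8746) cross=-44.913
  mode + wants cross > 0 → take C=(1.7518,3.6010) (cross=44.913)
ex = (C−B)/|BC| = (0.4563,0.8898); ey = (-0.8898,0.4563)
P = B + 1.82·ex + -0.80·ey = (1.0125,0.4063)

1.01 0.41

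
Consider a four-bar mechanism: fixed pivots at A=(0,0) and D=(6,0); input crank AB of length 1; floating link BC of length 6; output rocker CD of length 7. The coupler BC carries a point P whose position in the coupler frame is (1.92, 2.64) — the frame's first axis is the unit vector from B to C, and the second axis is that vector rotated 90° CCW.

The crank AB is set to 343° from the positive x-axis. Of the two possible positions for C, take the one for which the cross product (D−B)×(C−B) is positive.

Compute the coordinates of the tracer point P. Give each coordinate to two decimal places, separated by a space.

A=(0,0), D=(6.00,0)
B = A + 1.00·(cos343°, sin343°) = (0.9563, -0.2924)
|BD| = 5.0522
circle(B,6.00) ∩ circle(D,7.00): a=1.2395, h=5.8706
  candidates: C₊=(1.8540,5.6401) cross=29.659; C₋=(2.5335,-6.0814) cross=-29.659
  mode + wants cross > 0 → take C=(1.8540,5.6401) (cross=29.659)
ex = (C−B)/|BC| = (0.1496,0.9887); ey = (-0.9887,0.1496)
P = B + 1.92·ex + 2.64·ey = (-1.3667,2.0010)

-1.37 2.00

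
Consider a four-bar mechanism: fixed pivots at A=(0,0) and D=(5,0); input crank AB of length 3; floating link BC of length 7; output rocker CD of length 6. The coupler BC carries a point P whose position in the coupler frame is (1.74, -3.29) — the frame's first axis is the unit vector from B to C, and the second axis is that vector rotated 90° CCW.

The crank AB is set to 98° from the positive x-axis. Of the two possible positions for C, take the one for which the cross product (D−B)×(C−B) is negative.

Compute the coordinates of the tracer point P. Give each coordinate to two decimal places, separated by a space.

A=(0,0), D=(5.00,0)
B = A + 3.00·(cos98°, sin98°) = (-0.4175, 2.9708)
|BD| = 6.1786
circle(B,7.00) ∩ circle(D,6.00): a=4.1413, h=5.6435
  candidates: C₊=(5.9272,5.9279) cross=34.869; C₋=(0.5001,-3.9688) cross=-34.869
  mode - wants cross < 0 → take C=(0.5001,-3.9688) (cross=-34.869)
ex = (C−B)/|BC| = (0.1311,-0.9914); ey = (0.9914,0.1311)
P = B + 1.74·ex + -3.29·ey = (-3.4510,0.8145)

-3.45 0.81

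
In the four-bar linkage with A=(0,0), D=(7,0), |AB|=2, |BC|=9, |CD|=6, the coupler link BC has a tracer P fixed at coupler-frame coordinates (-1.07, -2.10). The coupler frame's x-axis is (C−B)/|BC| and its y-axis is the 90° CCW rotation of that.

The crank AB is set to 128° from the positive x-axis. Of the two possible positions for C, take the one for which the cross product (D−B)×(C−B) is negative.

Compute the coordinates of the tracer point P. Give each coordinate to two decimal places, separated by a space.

A=(0,0), D=(7.00,0)
B = A + 2.00·(cos128°, sin128°) = (-1.2313, 1.5760)
|BD| = 8.3808
circle(B,9.00) ∩ circle(D,6.00): a=6.8751, h=5.8080
  candidates: C₊=(6.6133,5.9875) cross=48.676; C₋=(4.4289,-5.4212) cross=-48.676
  mode - wants cross < 0 → take C=(4.4289,-5.4212) (cross=-48.676)
ex = (C−B)/|BC| = (0.6289,-0.7775); ey = (0.7775,0.6289)
P = B + -1.07·ex + -2.10·ey = (-3.5370,1.0872)

-3.54 1.09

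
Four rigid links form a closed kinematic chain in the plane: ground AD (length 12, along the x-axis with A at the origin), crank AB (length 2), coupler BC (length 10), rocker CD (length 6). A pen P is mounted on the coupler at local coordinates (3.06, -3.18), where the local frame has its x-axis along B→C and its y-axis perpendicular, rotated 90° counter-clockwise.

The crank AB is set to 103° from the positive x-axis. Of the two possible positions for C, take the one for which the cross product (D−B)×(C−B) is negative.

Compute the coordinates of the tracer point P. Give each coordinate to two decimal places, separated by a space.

A=(0,0), D=(12.00,0)
B = A + 2.00·(cos103°, sin103°) = (-0.4499, 1.9487)
|BD| = 12.6015
circle(B,10.00) ∩ circle(D,6.00): a=8.8401, h=4.6746
  candidates: C₊=(9.0068,5.2001) cross=58.907; C₋=(7.5610,-4.0367) cross=-58.907
  mode - wants cross < 0 → take C=(7.5610,-4.0367) (cross=-58.907)
ex = (C−B)/|BC| = (0.8011,-0.5985); ey = (0.5985,0.8011)
P = B + 3.06·ex + -3.18·ey = (0.0981,-2.4303)

0.10 -2.43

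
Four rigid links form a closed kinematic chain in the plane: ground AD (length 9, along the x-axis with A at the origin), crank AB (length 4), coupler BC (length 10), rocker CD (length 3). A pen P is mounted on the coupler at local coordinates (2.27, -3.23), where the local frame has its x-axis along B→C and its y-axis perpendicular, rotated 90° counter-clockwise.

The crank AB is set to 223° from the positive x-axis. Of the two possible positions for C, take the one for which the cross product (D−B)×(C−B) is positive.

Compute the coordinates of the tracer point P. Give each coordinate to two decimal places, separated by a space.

A=(0,0), D=(9.00,0)
B = A + 4.00·(cos223°, sin223°) = (-2.9254, -2.7280)
|BD| = 12.2335
circle(B,10.00) ∩ circle(D,3.00): a=9.8360, h=1.8034
  candidates: C₊=(6.2608,1.2234) cross=22.062; C₋=(7.0651,-2.2926) cross=-22.062
  mode + wants cross > 0 → take C=(6.2608,1.2234) (cross=22.062)
ex = (C−B)/|BC| = (0.9186,0.3951); ey = (-0.3951,0.9186)
P = B + 2.27·ex + -3.23·ey = (0.4362,-4.7982)

0.44 -4.80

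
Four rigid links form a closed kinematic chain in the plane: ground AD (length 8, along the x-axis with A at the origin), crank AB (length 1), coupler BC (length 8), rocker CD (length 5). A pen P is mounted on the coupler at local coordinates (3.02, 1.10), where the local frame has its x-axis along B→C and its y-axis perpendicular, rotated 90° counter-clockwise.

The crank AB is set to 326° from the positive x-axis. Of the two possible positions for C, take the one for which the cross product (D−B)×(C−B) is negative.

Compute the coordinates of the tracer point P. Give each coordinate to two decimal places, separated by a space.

A=(0,0), D=(8.00,0)
B = A + 1.00·(cos326°, sin326°) = (0.8290, -0.5592)
|BD| = 7.1927
circle(B,8.00) ∩ circle(D,5.00): a=6.3074, h=4.9210
  candidates: C₊=(6.7348,4.8373) cross=35.395; C₋=(7.5000,-4.9749) cross=-35.395
  mode - wants cross < 0 → take C=(7.5000,-4.9749) (cross=-35.395)
ex = (C−B)/|BC| = (0.8339,-0.5520); ey = (0.5520,0.8339)
P = B + 3.02·ex + 1.10·ey = (3.9545,-1.3089)

3.95 -1.31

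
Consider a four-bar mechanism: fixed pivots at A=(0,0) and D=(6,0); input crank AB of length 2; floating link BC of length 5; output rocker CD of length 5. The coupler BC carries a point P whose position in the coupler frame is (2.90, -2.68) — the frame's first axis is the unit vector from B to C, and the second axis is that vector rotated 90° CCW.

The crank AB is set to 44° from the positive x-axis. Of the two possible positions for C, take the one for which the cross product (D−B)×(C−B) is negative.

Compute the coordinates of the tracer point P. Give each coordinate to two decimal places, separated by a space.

A=(0,0), D=(6.00,0)
B = A + 2.00·(cos44°, sin44°) = (1.4387, 1.3893)
|BD| = 4.7682
circle(B,5.00) ∩ circle(D,5.00): a=2.3841, h=4.3950
  candidates: C₊=(4.9999,4.8990) cross=20.956; C₋=(2.4388,-3.5096) cross=-20.956
  mode - wants cross < 0 → take C=(2.4388,-3.5096) (cross=-20.956)
ex = (C−B)/|BC| = (0.2000,-0.9798); ey = (0.9798,0.2000)
P = B + 2.90·ex + -2.68·ey = (-0.6071,-1.9881)

-0.61 -1.99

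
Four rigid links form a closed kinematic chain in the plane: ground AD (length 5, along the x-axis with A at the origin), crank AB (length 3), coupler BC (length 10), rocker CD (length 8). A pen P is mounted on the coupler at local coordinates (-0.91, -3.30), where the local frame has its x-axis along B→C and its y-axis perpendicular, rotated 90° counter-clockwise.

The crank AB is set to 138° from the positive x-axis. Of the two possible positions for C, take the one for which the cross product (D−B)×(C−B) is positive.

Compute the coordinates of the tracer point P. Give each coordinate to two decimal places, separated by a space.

-1.00 -1.19

A=(0,0), D=(5.00,0)
B = A + 3.00·(cos138°, sin138°) = (-2.2294, 2.0074)
|BD| = 7.5030
circle(B,10.00) ∩ circle(D,8.00): a=6.1505, h=7.8849
  candidates: C₊=(5.8064,7.9592) cross=59.160; C₋=(1.5873,-7.2356) cross=-59.160
  mode + wants cross > 0 → take C=(5.8064,7.9592) (cross=59.160)
ex = (C−B)/|BC| = (0.8036,0.5952); ey = (-0.5952,0.8036)
P = B + -0.91·ex + -3.30·ey = (-0.9966,-1.1861)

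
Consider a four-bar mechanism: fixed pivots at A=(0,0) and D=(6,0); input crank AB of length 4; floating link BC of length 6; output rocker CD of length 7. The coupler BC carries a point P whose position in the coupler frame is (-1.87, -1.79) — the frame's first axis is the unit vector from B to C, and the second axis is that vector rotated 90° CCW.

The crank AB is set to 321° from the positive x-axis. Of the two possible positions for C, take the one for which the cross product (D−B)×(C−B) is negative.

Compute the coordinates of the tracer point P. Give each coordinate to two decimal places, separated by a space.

0.52 -2.38

A=(0,0), D=(6.00,0)
B = A + 4.00·(cos321°, sin321°) = (3.1086, -2.5173)
|BD| = 3.8337
circle(B,6.00) ∩ circle(D,7.00): a=0.2213, h=5.9959
  candidates: C₊=(-0.6616,2.1503) cross=22.986; C₋=(7.2126,-6.8942) cross=-22.986
  mode - wants cross < 0 → take C=(7.2126,-6.8942) (cross=-22.986)
ex = (C−B)/|BC| = (0.6840,-0.7295); ey = (0.7295,0.6840)
P = B + -1.87·ex + -1.79·ey = (0.5237,-2.3775)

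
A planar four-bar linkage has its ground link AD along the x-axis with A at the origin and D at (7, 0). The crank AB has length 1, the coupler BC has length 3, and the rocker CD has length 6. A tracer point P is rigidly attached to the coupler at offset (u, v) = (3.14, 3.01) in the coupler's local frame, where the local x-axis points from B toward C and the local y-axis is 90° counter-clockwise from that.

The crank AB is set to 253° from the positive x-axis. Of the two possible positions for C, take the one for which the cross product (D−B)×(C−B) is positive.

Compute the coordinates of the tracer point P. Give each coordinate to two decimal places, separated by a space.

-1.30 3.28

A=(0,0), D=(7.00,0)
B = A + 1.00·(cos253°, sin253°) = (-0.2924, -0.9563)
|BD| = 7.3548
circle(B,3.00) ∩ circle(D,6.00): a=1.8419, h=2.3680
  candidates: C₊=(1.2260,1.6311) cross=17.416; C₋=(1.8418,-3.0647) cross=-17.416
  mode + wants cross > 0 → take C=(1.2260,1.6311) (cross=17.416)
ex = (C−B)/|BC| = (0.5061,0.8625); ey = (-0.8625,0.5061)
P = B + 3.14·ex + 3.01·ey = (-1.2992,3.2752)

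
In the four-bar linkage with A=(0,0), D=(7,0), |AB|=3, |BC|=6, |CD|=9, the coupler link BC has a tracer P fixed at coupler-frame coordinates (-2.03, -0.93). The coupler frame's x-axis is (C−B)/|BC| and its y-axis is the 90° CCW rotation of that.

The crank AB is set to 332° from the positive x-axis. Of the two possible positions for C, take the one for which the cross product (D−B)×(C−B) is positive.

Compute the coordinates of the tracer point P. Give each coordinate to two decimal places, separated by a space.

A=(0,0), D=(7.00,0)
B = A + 3.00·(cos332°, sin332°) = (2.6488, -1.4084)
|BD| = 4.5734
circle(B,6.00) ∩ circle(D,9.00): a=-2.6330, h=5.3914
  candidates: C₊=(-1.5165,2.9101) cross=24.657; C₋=(1.8041,-7.3487) cross=-24.657
  mode + wants cross > 0 → take C=(-1.5165,2.9101) (cross=24.657)
ex = (C−B)/|BC| = (-0.6942,0.7198); ey = (-0.7198,-0.6942)
P = B + -2.03·ex + -0.93·ey = (4.7275,-2.2239)

4.73 -2.22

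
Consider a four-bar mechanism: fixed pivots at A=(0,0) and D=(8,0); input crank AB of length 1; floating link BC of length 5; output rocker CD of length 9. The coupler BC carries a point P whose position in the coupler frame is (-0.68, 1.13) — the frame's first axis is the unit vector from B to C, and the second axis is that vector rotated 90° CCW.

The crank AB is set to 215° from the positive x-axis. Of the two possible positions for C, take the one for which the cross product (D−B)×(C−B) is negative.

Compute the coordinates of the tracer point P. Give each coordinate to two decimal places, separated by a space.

A=(0,0), D=(8.00,0)
B = A + 1.00·(cos215°, sin215°) = (-0.8192, -0.5736)
|BD| = 8.8378
circle(B,5.00) ∩ circle(D,9.00): a=1.2507, h=4.8411
  candidates: C₊=(0.1147,4.3384) cross=42.784; C₋=(0.7431,-5.3233) cross=-42.784
  mode - wants cross < 0 → take C=(0.7431,-5.3233) (cross=-42.784)
ex = (C−B)/|BC| = (0.3124,-0.9499); ey = (0.9499,0.3124)
P = B + -0.68·ex + 1.13·ey = (0.0418,0.4254)

0.04 0.43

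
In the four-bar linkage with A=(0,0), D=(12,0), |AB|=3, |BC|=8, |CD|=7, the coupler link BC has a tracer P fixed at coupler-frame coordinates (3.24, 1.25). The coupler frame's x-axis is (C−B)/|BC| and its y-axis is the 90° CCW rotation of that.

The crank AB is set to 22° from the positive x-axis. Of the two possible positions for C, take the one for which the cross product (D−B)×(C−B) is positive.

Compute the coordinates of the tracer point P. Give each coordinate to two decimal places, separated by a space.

4.45 4.17

A=(0,0), D=(12.00,0)
B = A + 3.00·(cos22°, sin22°) = (2.7816, 1.1238)
|BD| = 9.2867
circle(B,8.00) ∩ circle(D,7.00): a=5.4510, h=5.8555
  candidates: C₊=(8.9010,6.2767) cross=54.378; C₋=(7.4838,-5.3483) cross=-54.378
  mode + wants cross > 0 → take C=(8.9010,6.2767) (cross=54.378)
ex = (C−B)/|BC| = (0.7649,0.6441); ey = (-0.6441,0.7649)
P = B + 3.24·ex + 1.25·ey = (4.4548,4.1669)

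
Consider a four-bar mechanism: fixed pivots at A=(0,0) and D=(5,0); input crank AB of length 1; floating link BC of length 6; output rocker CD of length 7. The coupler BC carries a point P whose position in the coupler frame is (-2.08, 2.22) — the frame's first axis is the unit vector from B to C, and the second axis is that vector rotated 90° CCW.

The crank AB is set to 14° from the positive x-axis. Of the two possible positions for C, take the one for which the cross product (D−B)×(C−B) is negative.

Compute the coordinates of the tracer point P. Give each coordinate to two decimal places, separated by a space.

3.17 2.34

A=(0,0), D=(5.00,0)
B = A + 1.00·(cos14°, sin14°) = (0.9703, 0.2419)
|BD| = 4.0370
circle(B,6.00) ∩ circle(D,7.00): a=0.4084, h=5.9861
  candidates: C₊=(1.7366,6.1928) cross=24.166; C₋=(1.0192,-5.7579) cross=-24.166
  mode - wants cross < 0 → take C=(1.0192,-5.7579) (cross=-24.166)
ex = (C−B)/|BC| = (0.0081,-1.0000); ey = (1.0000,0.0081)
P = B + -2.08·ex + 2.22·ey = (3.1733,2.3399)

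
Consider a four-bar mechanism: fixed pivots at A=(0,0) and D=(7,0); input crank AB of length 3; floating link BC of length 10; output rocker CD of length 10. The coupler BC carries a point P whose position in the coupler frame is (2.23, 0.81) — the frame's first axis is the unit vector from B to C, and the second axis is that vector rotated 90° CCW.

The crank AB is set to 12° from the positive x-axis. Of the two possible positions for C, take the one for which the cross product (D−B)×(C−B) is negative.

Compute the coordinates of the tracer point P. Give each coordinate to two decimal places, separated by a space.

A=(0,0), D=(7.00,0)
B = A + 3.00·(cos12°, sin12°) = (2.9344, 0.6237)
|BD| = 4.1131
circle(B,10.00) ∩ circle(D,10.00): a=2.0566, h=9.7862
  candidates: C₊=(6.4513,9.9849) cross=40.252; C₋=(3.4832,-9.3612) cross=-40.252
  mode - wants cross < 0 → take C=(3.4832,-9.3612) (cross=-40.252)
ex = (C−B)/|BC| = (0.0549,-0.9985); ey = (0.9985,0.0549)
P = B + 2.23·ex + 0.81·ey = (3.8656,-1.5585)

3.87 -1.56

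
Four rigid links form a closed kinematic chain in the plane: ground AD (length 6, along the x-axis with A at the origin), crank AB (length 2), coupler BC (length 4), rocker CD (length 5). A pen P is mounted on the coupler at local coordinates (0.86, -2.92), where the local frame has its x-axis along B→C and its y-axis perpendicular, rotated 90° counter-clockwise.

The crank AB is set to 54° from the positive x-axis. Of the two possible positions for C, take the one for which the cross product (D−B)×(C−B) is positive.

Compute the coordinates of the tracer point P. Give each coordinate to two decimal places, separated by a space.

3.90 0.25

A=(0,0), D=(6.00,0)
B = A + 2.00·(cos54°, sin54°) = (1.1756, 1.6180)
|BD| = 5.0885
circle(B,4.00) ∩ circle(D,5.00): a=1.6599, h=3.6393
  candidates: C₊=(3.9066,4.5407) cross=18.519; C₋=(1.5921,-2.3602) cross=-18.519
  mode + wants cross > 0 → take C=(3.9066,4.5407) (cross=18.519)
ex = (C−B)/|BC| = (0.6827,0.7307); ey = (-0.7307,0.6827)
P = B + 0.86·ex + -2.92·ey = (3.8962,0.2528)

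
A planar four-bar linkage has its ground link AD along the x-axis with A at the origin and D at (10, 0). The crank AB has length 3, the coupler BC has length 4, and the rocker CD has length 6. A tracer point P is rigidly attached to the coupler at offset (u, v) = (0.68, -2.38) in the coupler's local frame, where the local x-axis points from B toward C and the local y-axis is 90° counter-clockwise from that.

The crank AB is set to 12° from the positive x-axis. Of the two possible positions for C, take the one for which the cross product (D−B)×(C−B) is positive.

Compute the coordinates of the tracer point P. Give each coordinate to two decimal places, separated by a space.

5.24 -0.28

A=(0,0), D=(10.00,0)
B = A + 3.00·(cos12°, sin12°) = (2.9344, 0.6237)
|BD| = 7.0930
circle(B,4.00) ∩ circle(D,6.00): a=2.1367, h=3.3815
  candidates: C₊=(5.3602,3.8042) cross=23.985; C₋=(4.7655,-2.9326) cross=-23.985
  mode + wants cross > 0 → take C=(5.3602,3.8042) (cross=23.985)
ex = (C−B)/|BC| = (0.6064,0.7951); ey = (-0.7951,0.6064)
P = B + 0.68·ex + -2.38·ey = (5.2392,-0.2789)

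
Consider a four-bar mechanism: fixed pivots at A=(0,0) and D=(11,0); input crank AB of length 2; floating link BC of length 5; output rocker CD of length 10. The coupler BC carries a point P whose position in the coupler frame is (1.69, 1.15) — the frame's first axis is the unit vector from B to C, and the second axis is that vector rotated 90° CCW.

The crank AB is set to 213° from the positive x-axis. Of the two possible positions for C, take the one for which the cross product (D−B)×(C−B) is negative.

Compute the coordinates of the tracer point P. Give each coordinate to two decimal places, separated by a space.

0.35 -1.37

A=(0,0), D=(11.00,0)
B = A + 2.00·(cos213°, sin213°) = (-1.6773, -1.0893)
|BD| = 12.7241
circle(B,5.00) ∩ circle(D,10.00): a=3.4149, h=3.6522
  candidates: C₊=(1.4123,2.8419) cross=46.471; C₋=(2.0376,-4.4358) cross=-46.471
  mode - wants cross < 0 → take C=(2.0376,-4.4358) (cross=-46.471)
ex = (C−B)/|BC| = (0.7430,-0.6693); ey = (0.6693,0.7430)
P = B + 1.69·ex + 1.15·ey = (0.3480,-1.3659)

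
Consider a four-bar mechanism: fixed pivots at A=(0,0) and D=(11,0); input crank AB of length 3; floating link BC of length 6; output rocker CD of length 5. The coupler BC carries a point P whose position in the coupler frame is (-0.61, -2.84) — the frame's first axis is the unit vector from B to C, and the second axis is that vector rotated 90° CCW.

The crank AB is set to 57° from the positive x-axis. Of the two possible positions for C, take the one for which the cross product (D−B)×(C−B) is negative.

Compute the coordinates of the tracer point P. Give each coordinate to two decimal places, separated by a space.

A=(0,0), D=(11.00,0)
B = A + 3.00·(cos57°, sin57°) = (1.6339, 2.5160)
|BD| = 9.6981
circle(B,6.00) ∩ circle(D,5.00): a=5.4162, h=2.5817
  candidates: C₊=(7.5344,3.6041) cross=25.037; C₋=(6.1949,-1.3824) cross=-25.037
  mode - wants cross < 0 → take C=(6.1949,-1.3824) (cross=-25.037)
ex = (C−B)/|BC| = (0.7602,-0.6497); ey = (0.6497,0.7602)
P = B + -0.61·ex + -2.84·ey = (-0.6750,0.7535)

-0.68 0.75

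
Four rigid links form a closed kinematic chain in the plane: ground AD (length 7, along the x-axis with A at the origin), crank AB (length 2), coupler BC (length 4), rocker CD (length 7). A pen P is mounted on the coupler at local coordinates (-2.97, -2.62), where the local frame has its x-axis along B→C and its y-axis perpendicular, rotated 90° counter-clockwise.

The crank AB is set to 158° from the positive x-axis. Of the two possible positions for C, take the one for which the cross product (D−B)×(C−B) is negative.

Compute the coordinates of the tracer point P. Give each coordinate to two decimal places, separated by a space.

-5.71 1.65

A=(0,0), D=(7.00,0)
B = A + 2.00·(cos158°, sin158°) = (-1.8544, 0.7492)
|BD| = 8.8860
circle(B,4.00) ∩ circle(D,7.00): a=2.5862, h=3.0515
  candidates: C₊=(0.9799,3.5718) cross=27.116; C₋=(0.4653,-2.5095) cross=-27.116
  mode - wants cross < 0 → take C=(0.4653,-2.5095) (cross=-27.116)
ex = (C−B)/|BC| = (0.5799,-0.8147); ey = (0.8147,0.5799)
P = B + -2.97·ex + -2.62·ey = (-5.7112,1.6494)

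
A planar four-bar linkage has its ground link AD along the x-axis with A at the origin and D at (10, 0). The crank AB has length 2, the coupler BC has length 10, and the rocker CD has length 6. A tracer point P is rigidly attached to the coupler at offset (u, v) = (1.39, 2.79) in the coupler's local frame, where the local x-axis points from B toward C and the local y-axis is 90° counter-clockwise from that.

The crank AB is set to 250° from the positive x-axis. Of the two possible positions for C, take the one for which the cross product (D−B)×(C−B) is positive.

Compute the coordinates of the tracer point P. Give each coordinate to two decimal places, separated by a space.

A=(0,0), D=(10.00,0)
B = A + 2.00·(cos250°, sin250°) = (-0.6840, -1.8794)
|BD| = 10.8481
circle(B,10.00) ∩ circle(D,6.00): a=8.3739, h=5.4661
  candidates: C₊=(6.6162,4.9548) cross=59.297; C₋=(8.5102,-5.8121) cross=-59.297
  mode + wants cross > 0 → take C=(6.6162,4.9548) (cross=59.297)
ex = (C−B)/|BC| = (0.7300,0.6834); ey = (-0.6834,0.7300)
P = B + 1.39·ex + 2.79·ey = (-1.5760,1.1073)

-1.58 1.11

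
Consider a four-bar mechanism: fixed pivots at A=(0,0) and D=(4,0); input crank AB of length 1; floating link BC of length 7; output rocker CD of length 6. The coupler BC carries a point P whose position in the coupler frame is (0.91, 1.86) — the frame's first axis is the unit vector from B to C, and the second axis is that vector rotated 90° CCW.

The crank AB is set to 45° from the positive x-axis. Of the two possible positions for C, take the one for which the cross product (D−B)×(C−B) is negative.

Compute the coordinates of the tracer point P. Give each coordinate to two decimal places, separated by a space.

2.76 0.45

A=(0,0), D=(4.00,0)
B = A + 1.00·(cos45°, sin45°) = (0.7071, 0.7071)
|BD| = 3.3680
circle(B,7.00) ∩ circle(D,6.00): a=3.6139, h=5.9950
  candidates: C₊=(5.4991,5.8097) cross=20.191; C₋=(2.9818,-5.9130) cross=-20.191
  mode - wants cross < 0 → take C=(2.9818,-5.9130) (cross=-20.191)
ex = (C−B)/|BC| = (0.3250,-0.9457); ey = (0.9457,0.3250)
P = B + 0.91·ex + 1.86·ey = (2.7619,0.4509)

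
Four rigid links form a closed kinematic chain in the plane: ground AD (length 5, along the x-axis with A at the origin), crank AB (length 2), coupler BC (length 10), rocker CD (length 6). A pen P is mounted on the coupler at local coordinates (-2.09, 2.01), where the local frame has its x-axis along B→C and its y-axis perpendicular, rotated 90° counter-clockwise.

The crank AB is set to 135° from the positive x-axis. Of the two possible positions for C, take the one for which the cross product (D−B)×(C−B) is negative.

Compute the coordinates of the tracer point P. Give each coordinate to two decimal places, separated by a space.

-1.33 4.31

A=(0,0), D=(5.00,0)
B = A + 2.00·(cos135°, sin135°) = (-1.4142, 1.4142)
|BD| = 6.5683
circle(B,10.00) ∩ circle(D,6.00): a=8.1560, h=5.7861
  candidates: C₊=(7.7963,5.3085) cross=38.005; C₋=(5.3047,-5.9923) cross=-38.005
  mode - wants cross < 0 → take C=(5.3047,-5.9923) (cross=-38.005)
ex = (C−B)/|BC| = (0.6719,-0.7406); ey = (0.7406,0.6719)
P = B + -2.09·ex + 2.01·ey = (-1.3298,4.3127)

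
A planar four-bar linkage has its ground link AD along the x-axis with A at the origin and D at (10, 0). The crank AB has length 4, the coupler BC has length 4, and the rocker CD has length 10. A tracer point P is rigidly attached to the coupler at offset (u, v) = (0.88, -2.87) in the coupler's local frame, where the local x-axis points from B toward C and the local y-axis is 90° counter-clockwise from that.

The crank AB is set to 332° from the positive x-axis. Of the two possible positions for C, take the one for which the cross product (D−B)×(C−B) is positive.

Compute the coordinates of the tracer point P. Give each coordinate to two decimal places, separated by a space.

4.10 1.07

A=(0,0), D=(10.00,0)
B = A + 4.00·(cos332°, sin332°) = (3.5318, -1.8779)
|BD| = 6.7353
circle(B,4.00) ∩ circle(D,10.00): a=-2.8682, h=2.7881
  candidates: C₊=(-0.0000,-0.0000) cross=18.779; C₋=(1.5547,-5.3551) cross=-18.779
  mode + wants cross > 0 → take C=(-0.0000,-0.0000) (cross=18.779)
ex = (C−B)/|BC| = (-0.8829,0.4695); ey = (-0.4695,-0.8829)
P = B + 0.88·ex + -2.87·ey = (4.1022,1.0693)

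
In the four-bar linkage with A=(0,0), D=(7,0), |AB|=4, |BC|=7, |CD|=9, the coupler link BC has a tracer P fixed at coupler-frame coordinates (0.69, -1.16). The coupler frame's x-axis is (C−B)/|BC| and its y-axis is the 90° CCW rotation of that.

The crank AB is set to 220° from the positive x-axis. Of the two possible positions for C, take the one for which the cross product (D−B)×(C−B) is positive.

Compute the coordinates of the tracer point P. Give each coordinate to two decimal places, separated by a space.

-1.75 -2.25

A=(0,0), D=(7.00,0)
B = A + 4.00·(cos220°, sin220°) = (-3.0642, -2.5712)
|BD| = 10.3874
circle(B,7.00) ∩ circle(D,9.00): a=3.6534, h=5.9710
  candidates: C₊=(-1.0025,4.1183) cross=62.023; C₋=(1.9535,-7.4520) cross=-62.023
  mode + wants cross > 0 → take C=(-1.0025,4.1183) (cross=62.023)
ex = (C−B)/|BC| = (0.2945,0.9556); ey = (-0.9556,0.2945)
P = B + 0.69·ex + -1.16·ey = (-1.7524,-2.2534)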